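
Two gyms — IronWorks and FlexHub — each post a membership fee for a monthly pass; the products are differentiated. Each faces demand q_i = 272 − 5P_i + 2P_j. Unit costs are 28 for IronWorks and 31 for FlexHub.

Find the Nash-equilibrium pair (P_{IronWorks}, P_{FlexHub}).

IronWorks's profit: π = (P_{IronWorks} − 28)(272 − 5P_{IronWorks} + 2P_{FlexHub}).
∂π/∂P_{IronWorks} = 412 − 10P_{IronWorks} + 2P_{FlexHub} = 0 ⇒ P_{IronWorks} = 41.2 + 0.2P_{FlexHub}.
Similarly P_{FlexHub} = 42.7 + 0.2P_{IronWorks}.
Substituting the second reaction function into the first: P_{IronWorks} = 41.2 + 0.2(42.7 + 0.2P_{IronWorks}), which gives 0.96P_{IronWorks} = 49.74 ⇒ P_{IronWorks} = 51.8125.
Then P_{FlexHub} = 42.7 + 0.2·51.8125 = 53.0625.

51.8125, 53.0625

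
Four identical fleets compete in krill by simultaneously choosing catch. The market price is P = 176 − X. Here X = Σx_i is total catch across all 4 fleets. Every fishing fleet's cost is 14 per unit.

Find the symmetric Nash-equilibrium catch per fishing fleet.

32.4

A representative fishing fleet's profit is π_i = x_i(176 − X) − 14x_i, with X = x_i + Σ_{j≠i} x_j.
First-order condition: 162 − 2x_i − Σ_{j≠i} x_j = 0.
Imposing symmetry (x_j = x for all j) turns Σ_{j≠i} x_j into 3x, so 162 = 5x and x = 32.4.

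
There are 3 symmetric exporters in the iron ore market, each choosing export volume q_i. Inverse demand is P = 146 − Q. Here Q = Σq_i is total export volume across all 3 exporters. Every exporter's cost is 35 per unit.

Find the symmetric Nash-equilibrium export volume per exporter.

27.75

A representative exporter's profit is π_i = q_i(146 − Q) − 35q_i, with Q = q_i + Σ_{j≠i} q_j.
First-order condition: 111 − 2q_i − Σ_{j≠i} q_j = 0.
In a symmetric equilibrium every exporter chooses the same q, so Σ_{j≠i} q_j = 2q. The condition becomes 111 − 4q = 0, giving q = 111/4 = 27.75.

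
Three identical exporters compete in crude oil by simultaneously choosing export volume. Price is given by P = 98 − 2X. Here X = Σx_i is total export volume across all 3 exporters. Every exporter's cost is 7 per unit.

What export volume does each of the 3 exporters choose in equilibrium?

11.375

A representative exporter's profit is π_i = x_i(98 − 2X) − 7x_i, with X = x_i + Σ_{j≠i} x_j.
First-order condition: 91 − 4x_i − 2Σ_{j≠i} x_j = 0.
With identical exporters, set every x_j = x: then 91 − 4x − 4x = 0, i.e. x = 91/8 = 11.375.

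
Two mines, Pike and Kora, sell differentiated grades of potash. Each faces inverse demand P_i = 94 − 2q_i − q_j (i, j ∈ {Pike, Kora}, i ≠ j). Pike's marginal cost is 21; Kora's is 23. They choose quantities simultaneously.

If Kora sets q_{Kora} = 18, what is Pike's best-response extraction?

13.75

Mine Pike's profit: π = q_{Pike}(94 − 2q_{Pike} − q_{Kora}) − 21q_{Pike}.
∂π/∂q_{Pike} = 73 − 4q_{Pike} − q_{Kora} = 0 ⇒ q_{Pike} = 18.25 − 0.25q_{Kora}.
At q_{Kora} = 18: q_{Pike} = 18.25 − 0.25·18 = 13.75.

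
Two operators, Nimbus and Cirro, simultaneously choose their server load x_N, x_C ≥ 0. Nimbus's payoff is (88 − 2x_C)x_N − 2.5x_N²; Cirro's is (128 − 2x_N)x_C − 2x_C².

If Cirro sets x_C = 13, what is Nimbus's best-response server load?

Expanding Nimbus's payoff: 88x_N − 2x_Cx_N − 2.5x_N².
∂π/∂x_N = 88 − 2x_C − 5x_N = 0, so x_N = 17.6 − 0.4x_C.
At x_C = 13: x_N = 17.6 − 0.4·13 = 12.4.

12.4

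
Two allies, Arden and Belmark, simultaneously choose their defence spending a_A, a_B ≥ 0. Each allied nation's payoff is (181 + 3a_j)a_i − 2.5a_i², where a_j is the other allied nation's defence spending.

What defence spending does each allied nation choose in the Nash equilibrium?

90.5

Arden's payoff is (181 + 3a_B)a_A − 2.5a_A².
∂π/∂a_A = 181 + 3a_B − 5a_A = 0, so a_A = 36.2 + 0.6a_B.
Setting a_A = a_B in the reaction function: a_A = 36.2 + 0.6a_A, so a_A = 36.2 / 0.4 = 90.5.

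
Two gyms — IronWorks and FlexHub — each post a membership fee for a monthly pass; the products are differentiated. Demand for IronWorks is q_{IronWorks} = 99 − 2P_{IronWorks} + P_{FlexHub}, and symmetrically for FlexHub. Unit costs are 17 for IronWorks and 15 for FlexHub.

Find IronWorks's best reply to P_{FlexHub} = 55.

47

IronWorks's profit: π = (P_{IronWorks} − 17)(99 − 2P_{IronWorks} + P_{FlexHub}).
∂π/∂P_{IronWorks} = 133 − 4P_{IronWorks} + P_{FlexHub} = 0 ⇒ P_{IronWorks} = 33.25 + 0.25P_{FlexHub}.
At P_{FlexHub} = 55: P_{IronWorks} = 33.25 + 0.25·55 = 47.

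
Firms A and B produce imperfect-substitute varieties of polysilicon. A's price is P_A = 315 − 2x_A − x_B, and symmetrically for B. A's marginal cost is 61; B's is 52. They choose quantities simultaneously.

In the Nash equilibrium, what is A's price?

Firm A's profit: π = x_A(315 − 2x_A − x_B) − 61x_A.
∂π/∂x_A = 254 − 4x_A − x_B = 0 ⇒ x_A = 63.5 − 0.25x_B.
Similarly x_B = 65.75 − 0.25x_A.
Solving the two reaction functions simultaneously: (1 − (−0.25)(−0.25))x_A = 63.5 − 0.25·65.75, so 0.9375x_A = 47.0625 and x_A = 50.2.
Then x_B = 65.75 − 0.25·50.2 = 53.2.
P_A = 315 − 2·50.2 − 53.2 = 161.4.

161.4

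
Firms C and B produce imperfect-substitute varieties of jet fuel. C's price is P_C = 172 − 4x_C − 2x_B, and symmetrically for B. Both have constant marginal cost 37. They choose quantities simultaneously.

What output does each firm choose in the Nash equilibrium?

13.5

Firm C's profit: π = x_C(172 − 4x_C − 2x_B) − 37x_C.
∂π/∂x_C = 135 − 8x_C − 2x_B = 0 ⇒ x_C = 16.875 − 0.25x_B.
By symmetry x_B = x_C; substituting into the reaction function, 1.25x_C = 16.875 and x_C = 13.5.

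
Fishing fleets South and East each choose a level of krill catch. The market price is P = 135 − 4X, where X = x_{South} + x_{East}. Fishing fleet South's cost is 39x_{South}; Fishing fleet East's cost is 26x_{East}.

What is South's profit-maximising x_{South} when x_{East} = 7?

Fishing fleet South's profit: π = x_{South}(135 − 4(x_{South} + x_{East})) − 39x_{South}.
∂π/∂x_{South} = 96 − 8x_{South} − 4x_{East} = 0, so x_{South} = 12 − 0.5x_{East}.
At x_{East} = 7: x_{South} = 12 − 0.5·7 = 8.5.

8.5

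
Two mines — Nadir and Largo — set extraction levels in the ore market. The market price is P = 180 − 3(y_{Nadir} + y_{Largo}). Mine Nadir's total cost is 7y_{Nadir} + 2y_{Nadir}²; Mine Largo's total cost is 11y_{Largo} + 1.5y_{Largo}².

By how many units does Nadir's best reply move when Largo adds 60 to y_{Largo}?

Mine Nadir's profit: π = y_{Nadir}(180 − 3(y_{Nadir} + y_{Largo})) − 7y_{Nadir} − 2y_{Nadir}².
∂π/∂y_{Nadir} = 173 − 10y_{Nadir} − 3y_{Largo} = 0, so y_{Nadir} = 17.3 − 0.3y_{Largo}.
The reaction-function slope is −0.3, so a 60-unit rise in y_{Largo} moves y_{Nadir} by −0.3 × 60 = −18. Nadir's best response falls — the actions are strategic substitutes.

-18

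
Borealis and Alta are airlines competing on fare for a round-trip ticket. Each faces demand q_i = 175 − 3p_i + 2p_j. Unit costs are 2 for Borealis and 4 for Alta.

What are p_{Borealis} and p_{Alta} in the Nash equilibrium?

45.625, 46.375

Borealis's profit: π = (p_{Borealis} − 2)(175 − 3p_{Borealis} + 2p_{Alta}).
∂π/∂p_{Borealis} = 181 − 6p_{Borealis} + 2p_{Alta} = 0 ⇒ p_{Borealis} = 181/6 + (1/3)p_{Alta}.
Similarly p_{Alta} = 187/6 + (1/3)p_{Borealis}.
Solving the two reaction functions simultaneously: (1 − (1/3)(1/3))p_{Borealis} = 181/6 + (1/3)·(187/6), so (8/9)p_{Borealis} = 365/9 and p_{Borealis} = 45.625.
Then p_{Alta} = 187/6 + (1/3)·45.625 = 46.375.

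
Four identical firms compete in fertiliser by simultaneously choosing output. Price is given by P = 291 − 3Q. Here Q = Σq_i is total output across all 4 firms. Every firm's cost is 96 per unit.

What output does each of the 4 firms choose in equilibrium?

A representative firm's profit is π_i = q_i(291 − 3Q) − 96q_i, with Q = q_i + Σ_{j≠i} q_j.
First-order condition: 195 − 6q_i − 3Σ_{j≠i} q_j = 0.
With identical firms, set every q_j = q: then 195 − 6q − 9q = 0, i.e. q = 195/15 = 13.

13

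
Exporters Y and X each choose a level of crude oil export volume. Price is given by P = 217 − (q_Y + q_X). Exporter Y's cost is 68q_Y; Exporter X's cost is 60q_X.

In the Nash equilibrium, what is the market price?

Exporter Y's profit: π = q_Y(217 − (q_Y + q_X)) − 68q_Y.
∂π/∂q_Y = 149 − 2q_Y − q_X = 0, so q_Y = 74.5 − 0.5q_X.
By the same steps for X: q_X = 78.5 − 0.5q_Y.
Solving the two reaction functions simultaneously: (1 − (−0.5)(−0.5))q_Y = 74.5 − 0.5·78.5, so 0.75q_Y = 35.25 and q_Y = 47.
Then q_X = 78.5 − 0.5·47 = 55.
Equilibrium price: P = 217 − 102 = 115.

115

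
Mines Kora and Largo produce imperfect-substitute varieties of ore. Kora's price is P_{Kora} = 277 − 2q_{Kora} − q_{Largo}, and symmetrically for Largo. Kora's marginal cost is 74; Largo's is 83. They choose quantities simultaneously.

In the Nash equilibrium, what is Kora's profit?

Mine Kora's profit: π = q_{Kora}(277 − 2q_{Kora} − q_{Largo}) − 74q_{Kora}.
∂π/∂q_{Kora} = 203 − 4q_{Kora} − q_{Largo} = 0 ⇒ q_{Kora} = 50.75 − 0.25q_{Largo}.
Similarly q_{Largo} = 48.5 − 0.25q_{Kora}.
Substituting the second reaction function into the first: q_{Kora} = 50.75 − 0.25(48.5 − 0.25q_{Kora}), which gives 0.9375q_{Kora} = 38.625 ⇒ q_{Kora} = 41.2.
Then q_{Largo} = 48.5 − 0.25·41.2 = 38.2.
P_{Kora} = 277 − 2·41.2 − 38.2 = 156.4.
Profit = (156.4 − 74)·41.2 = 3394.88.

3394.88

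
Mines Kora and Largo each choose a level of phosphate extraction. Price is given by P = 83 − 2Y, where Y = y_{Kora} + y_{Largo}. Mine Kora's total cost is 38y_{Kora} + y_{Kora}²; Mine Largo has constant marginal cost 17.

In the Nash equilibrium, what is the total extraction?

17.7

Mine Kora's profit: π = y_{Kora}(83 − 2(y_{Kora} + y_{Largo})) − 38y_{Kora} − y_{Kora}².
∂π/∂y_{Kora} = 45 − 6y_{Kora} − 2y_{Largo} = 0, so y_{Kora} = 7.5 − (1/3)y_{Largo}.
For Largo: ∂π/∂y_{Largo} = 66 − 4y_{Largo} − 2y_{Kora} = 0 ⇒ y_{Largo} = 16.5 − 0.5y_{Kora}.
Solving the two reaction functions simultaneously: (1 − (−1/3)(−0.5))y_{Kora} = 7.5 − (1/3)·16.5, so (5/6)y_{Kora} = 2 and y_{Kora} = 2.4.
Then y_{Largo} = 16.5 − 0.5·2.4 = 15.3.
Total extraction: 2.4 + 15.3 = 17.7.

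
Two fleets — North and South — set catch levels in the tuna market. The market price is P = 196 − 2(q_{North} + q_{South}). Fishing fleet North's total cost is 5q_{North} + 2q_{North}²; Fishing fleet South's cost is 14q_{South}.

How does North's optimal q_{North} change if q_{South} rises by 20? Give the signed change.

-5

Fishing fleet North's profit: π = q_{North}(196 − 2(q_{North} + q_{South})) − 5q_{North} − 2q_{North}².
∂π/∂q_{North} = 191 − 8q_{North} − 2q_{South} = 0, so q_{North} = 23.875 − 0.25q_{South}.
The reaction-function slope is −0.25, so a 20-unit rise in q_{South} moves q_{North} by −0.25 × 20 = −5. North's best response falls — the actions are strategic substitutes.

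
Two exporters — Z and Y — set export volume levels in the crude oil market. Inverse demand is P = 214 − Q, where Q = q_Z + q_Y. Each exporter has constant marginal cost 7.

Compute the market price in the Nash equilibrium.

76

Exporter Z's profit: π = q_Z(214 − (q_Z + q_Y)) − 7q_Z.
∂π/∂q_Z = 207 − 2q_Z − q_Y = 0, so q_Z = 103.5 − 0.5q_Y.
Setting q_Z = q_Y in the reaction function: q_Z = 103.5 − 0.5q_Z, so q_Z = 103.5 / 1.5 = 69.
Equilibrium price: P = 214 − 138 = 76.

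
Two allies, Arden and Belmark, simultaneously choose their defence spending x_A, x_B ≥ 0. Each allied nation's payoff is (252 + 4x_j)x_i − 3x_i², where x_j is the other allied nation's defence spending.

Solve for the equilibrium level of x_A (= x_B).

126

Arden's payoff is (252 + 4x_B)x_A − 3x_A².
∂π/∂x_A = 252 + 4x_B − 6x_A = 0, so x_A = 42 + (2/3)x_B.
The game is symmetric, so in equilibrium x_B = x_A: the reaction function gives (1/3)x_A = 42, hence x_A = 126.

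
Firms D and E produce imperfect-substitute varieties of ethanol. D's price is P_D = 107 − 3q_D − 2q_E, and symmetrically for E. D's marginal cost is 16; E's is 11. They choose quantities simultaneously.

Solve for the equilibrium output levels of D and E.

Firm D's profit: π = q_D(107 − 3q_D − 2q_E) − 16q_D.
∂π/∂q_D = 91 − 6q_D − 2q_E = 0 ⇒ q_D = 91/6 − (1/3)q_E.
Similarly q_E = 16 − (1/3)q_D.
Solving the two reaction functions simultaneously: (1 − (−1/3)(−1/3))q_D = 91/6 − (1/3)·16, so (8/9)q_D = 59/6 and q_D = 11.0625.
Then q_E = 16 − (1/3)·11.0625 = 12.3125.

11.0625, 12.3125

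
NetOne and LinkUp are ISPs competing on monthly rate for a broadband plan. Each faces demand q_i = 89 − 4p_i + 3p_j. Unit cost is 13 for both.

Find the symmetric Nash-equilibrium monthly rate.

NetOne's profit: π = (p_{NetOne} − 13)(89 − 4p_{NetOne} + 3p_{LinkUp}).
∂π/∂p_{NetOne} = 141 − 8p_{NetOne} + 3p_{LinkUp} = 0 ⇒ p_{NetOne} = 17.625 + 0.375p_{LinkUp}.
The game is symmetric, so in equilibrium p_{LinkUp} = p_{NetOne}: the reaction function gives 0.625p_{NetOne} = 17.625, hence p_{NetOne} = 28.2.

28.2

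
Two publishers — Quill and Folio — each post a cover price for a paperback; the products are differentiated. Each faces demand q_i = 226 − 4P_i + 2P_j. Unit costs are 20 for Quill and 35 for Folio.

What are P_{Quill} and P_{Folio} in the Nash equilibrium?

Quill's profit: π = (P_{Quill} − 20)(226 − 4P_{Quill} + 2P_{Folio}).
∂π/∂P_{Quill} = 306 − 8P_{Quill} + 2P_{Folio} = 0 ⇒ P_{Quill} = 38.25 + 0.25P_{Folio}.
Similarly P_{Folio} = 45.75 + 0.25P_{Quill}.
Substituting the second reaction function into the first: P_{Quill} = 38.25 + 0.25(45.75 + 0.25P_{Quill}), which gives 0.9375P_{Quill} = 49.6875 ⇒ P_{Quill} = 53.
Then P_{Folio} = 45.75 + 0.25·53 = 59.

53, 59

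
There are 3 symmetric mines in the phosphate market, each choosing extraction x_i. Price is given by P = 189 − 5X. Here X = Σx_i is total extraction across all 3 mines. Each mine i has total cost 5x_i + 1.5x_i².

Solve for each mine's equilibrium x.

A representative mine's profit is π_i = x_i(189 − 5X) − 5x_i − 1.5x_i², with X = x_i + Σ_{j≠i} x_j.
First-order condition: 184 − 13x_i − 5Σ_{j≠i} x_j = 0.
Imposing symmetry (x_j = x for all j) turns Σ_{j≠i} x_j into 2x, so 184 = 23x and x = 8.

8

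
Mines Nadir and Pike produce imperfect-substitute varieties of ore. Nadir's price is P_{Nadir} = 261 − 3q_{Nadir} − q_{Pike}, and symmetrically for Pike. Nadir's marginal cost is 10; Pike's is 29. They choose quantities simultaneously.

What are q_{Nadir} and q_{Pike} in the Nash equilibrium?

36.4, 32.6

Mine Nadir's profit: π = q_{Nadir}(261 − 3q_{Nadir} − q_{Pike}) − 10q_{Nadir}.
∂π/∂q_{Nadir} = 251 − 6q_{Nadir} − q_{Pike} = 0 ⇒ q_{Nadir} = 251/6 − (1/6)q_{Pike}.
Similarly q_{Pike} = 116/3 − (1/6)q_{Nadir}.
Solving the two reaction functions simultaneously: (1 − (−1/6)(−1/6))q_{Nadir} = 251/6 − (1/6)·(116/3), so (35/36)q_{Nadir} = 637/18 and q_{Nadir} = 36.4.
Then q_{Pike} = 116/3 − (1/6)·36.4 = 32.6.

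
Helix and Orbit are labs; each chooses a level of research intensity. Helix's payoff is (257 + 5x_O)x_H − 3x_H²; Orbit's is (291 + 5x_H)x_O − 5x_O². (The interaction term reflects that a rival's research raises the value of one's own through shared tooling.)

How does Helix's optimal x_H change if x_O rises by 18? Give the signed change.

Expanding Helix's payoff: 257x_H + 5x_Ox_H − 3x_H².
∂π/∂x_H = 257 + 5x_O − 6x_H = 0, so x_H = 257/6 + (5/6)x_O.
The reaction-function slope is 5/6, so an 18-unit rise in x_O moves x_H by 5/6 × 18 = 15. Helix's best response rises — the actions are strategic complements.

15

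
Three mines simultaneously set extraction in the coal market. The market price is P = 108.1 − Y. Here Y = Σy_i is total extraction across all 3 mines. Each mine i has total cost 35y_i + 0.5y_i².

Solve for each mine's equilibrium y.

14.62

A representative mine's profit is π_i = y_i(108.1 − Y) − 35y_i − 0.5y_i², with Y = y_i + Σ_{j≠i} y_j.
First-order condition: 73.1 − 3y_i − Σ_{j≠i} y_j = 0.
In a symmetric equilibrium every mine chooses the same y, so Σ_{j≠i} y_j = 2y. The condition becomes 73.1 − 5y = 0, giving y = 73.1/5 = 14.62.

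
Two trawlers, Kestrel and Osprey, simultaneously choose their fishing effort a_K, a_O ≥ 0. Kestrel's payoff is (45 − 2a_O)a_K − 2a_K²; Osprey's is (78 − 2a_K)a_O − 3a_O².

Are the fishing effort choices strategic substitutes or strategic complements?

strategic substitutes

Expanding Kestrel's payoff: 45a_K − 2a_Oa_K − 2a_K².
∂π/∂a_K = 45 − 2a_O − 4a_K = 0, so a_K = 11.25 − 0.5a_O.
The best-response slope da_K/da_O = −0.5 < 0: the reaction function is downward-sloping, so the choices are strategic substitutes.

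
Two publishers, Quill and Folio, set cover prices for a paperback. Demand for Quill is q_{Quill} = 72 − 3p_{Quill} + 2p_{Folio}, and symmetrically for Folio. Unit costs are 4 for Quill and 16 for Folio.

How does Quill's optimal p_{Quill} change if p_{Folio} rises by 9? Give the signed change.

3

Quill's profit: π = (p_{Quill} − 4)(72 − 3p_{Quill} + 2p_{Folio}).
∂π/∂p_{Quill} = 84 − 6p_{Quill} + 2p_{Folio} = 0 ⇒ p_{Quill} = 14 + (1/3)p_{Folio}.
The reaction-function slope is 1/3, so a 9-unit rise in p_{Folio} moves p_{Quill} by 1/3 × 9 = 3. Quill's best response rises — the actions are strategic complements.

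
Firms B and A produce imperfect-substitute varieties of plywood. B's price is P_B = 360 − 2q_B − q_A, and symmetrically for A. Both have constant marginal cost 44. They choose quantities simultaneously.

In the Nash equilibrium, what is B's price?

170.4

Firm B's profit: π = q_B(360 − 2q_B − q_A) − 44q_B.
∂π/∂q_B = 316 − 4q_B − q_A = 0 ⇒ q_B = 79 − 0.25q_A.
Setting q_B = q_A in the reaction function: q_B = 79 − 0.25q_B, so q_B = 79 / 1.25 = 63.2.
P_B = 360 − 2·63.2 − 63.2 = 170.4.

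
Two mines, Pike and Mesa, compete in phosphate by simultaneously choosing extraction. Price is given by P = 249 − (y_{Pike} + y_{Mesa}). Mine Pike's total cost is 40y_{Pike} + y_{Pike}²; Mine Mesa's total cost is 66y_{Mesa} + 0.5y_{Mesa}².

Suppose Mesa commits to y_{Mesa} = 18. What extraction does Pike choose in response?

Mine Pike's profit: π = y_{Pike}(249 − (y_{Pike} + y_{Mesa})) − 40y_{Pike} − y_{Pike}².
∂π/∂y_{Pike} = 209 − 4y_{Pike} − y_{Mesa} = 0, so y_{Pike} = 52.25 − 0.25y_{Mesa}.
At y_{Mesa} = 18: y_{Pike} = 52.25 − 0.25·18 = 47.75.

47.75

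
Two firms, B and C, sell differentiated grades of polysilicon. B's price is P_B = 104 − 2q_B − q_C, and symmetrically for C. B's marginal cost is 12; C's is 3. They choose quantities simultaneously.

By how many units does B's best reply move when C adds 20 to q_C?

Firm B's profit: π = q_B(104 − 2q_B − q_C) − 12q_B.
∂π/∂q_B = 92 − 4q_B − q_C = 0 ⇒ q_B = 23 − 0.25q_C.
The reaction-function slope is −0.25, so a 20-unit rise in q_C moves q_B by −0.25 × 20 = −5. B's best response falls — the actions are strategic substitutes.

-5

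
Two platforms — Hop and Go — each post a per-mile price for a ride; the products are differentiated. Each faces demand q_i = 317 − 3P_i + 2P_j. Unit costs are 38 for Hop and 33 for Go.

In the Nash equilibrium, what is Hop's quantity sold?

206.4375

Hop's profit: π = (P_{Hop} − 38)(317 − 3P_{Hop} + 2P_{Go}).
∂π/∂P_{Hop} = 431 − 6P_{Hop} + 2P_{Go} = 0 ⇒ P_{Hop} = 431/6 + (1/3)P_{Go}.
Similarly P_{Go} = 208/3 + (1/3)P_{Hop}.
Plugging P_{Go} into Hop's best response: P_{Hop} = 431/6 + (1/3)(208/3 + (1/3)P_{Hop}) ⇒ (8/9)P_{Hop} = 1709/18, so P_{Hop} = 106.8125.
Then P_{Go} = 208/3 + (1/3)·106.8125 = 104.9375.
q_{Hop} = 317 − 3·106.8125 + 2·104.9375 = 206.4375.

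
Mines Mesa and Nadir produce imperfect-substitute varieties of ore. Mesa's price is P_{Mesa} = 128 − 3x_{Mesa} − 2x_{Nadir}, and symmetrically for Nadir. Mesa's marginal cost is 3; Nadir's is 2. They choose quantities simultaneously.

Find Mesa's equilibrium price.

49.6875

Mine Mesa's profit: π = x_{Mesa}(128 − 3x_{Mesa} − 2x_{Nadir}) − 3x_{Mesa}.
∂π/∂x_{Mesa} = 125 − 6x_{Mesa} − 2x_{Nadir} = 0 ⇒ x_{Mesa} = 125/6 − (1/3)x_{Nadir}.
Similarly x_{Nadir} = 21 − (1/3)x_{Mesa}.
Solving the two reaction functions simultaneously: (1 − (−1/3)(−1/3))x_{Mesa} = 125/6 − (1/3)·21, so (8/9)x_{Mesa} = 83/6 and x_{Mesa} = 15.5625.
Then x_{Nadir} = 21 − (1/3)·15.5625 = 15.8125.
P_{Mesa} = 128 − 3·15.5625 − 2·15.8125 = 49.6875.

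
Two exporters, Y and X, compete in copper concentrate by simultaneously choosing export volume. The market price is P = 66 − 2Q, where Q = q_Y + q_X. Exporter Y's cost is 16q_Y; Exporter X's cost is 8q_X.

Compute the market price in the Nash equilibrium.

30

Exporter Y's profit: π = q_Y(66 − 2(q_Y + q_X)) − 16q_Y.
∂π/∂q_Y = 50 − 4q_Y − 2q_X = 0, so q_Y = 12.5 − 0.5q_X.
By the same steps for X: q_X = 14.5 − 0.5q_Y.
Substituting the second reaction function into the first: q_Y = 12.5 − 0.5(14.5 − 0.5q_Y), which gives 0.75q_Y = 5.25 ⇒ q_Y = 7.
Then q_X = 14.5 − 0.5·7 = 11.
Equilibrium price: P = 66 − 2·18 = 30.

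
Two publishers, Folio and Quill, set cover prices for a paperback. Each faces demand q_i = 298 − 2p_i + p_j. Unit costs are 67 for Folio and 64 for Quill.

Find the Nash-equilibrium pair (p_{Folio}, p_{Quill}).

143.6, 142.4

Folio's profit: π = (p_{Folio} − 67)(298 − 2p_{Folio} + p_{Quill}).
∂π/∂p_{Folio} = 432 − 4p_{Folio} + p_{Quill} = 0 ⇒ p_{Folio} = 108 + 0.25p_{Quill}.
Similarly p_{Quill} = 106.5 + 0.25p_{Folio}.
Plugging p_{Quill} into Folio's best response: p_{Folio} = 108 + 0.25(106.5 + 0.25p_{Folio}) ⇒ 0.9375p_{Folio} = 134.625, so p_{Folio} = 143.6.
Then p_{Quill} = 106.5 + 0.25·143.6 = 142.4.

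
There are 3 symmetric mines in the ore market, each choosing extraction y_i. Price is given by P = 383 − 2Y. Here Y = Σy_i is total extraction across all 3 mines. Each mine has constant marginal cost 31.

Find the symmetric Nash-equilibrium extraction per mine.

A representative mine's profit is π_i = y_i(383 − 2Y) − 31y_i, with Y = y_i + Σ_{j≠i} y_j.
First-order condition: 352 − 4y_i − 2Σ_{j≠i} y_j = 0.
Imposing symmetry (y_j = y for all j) turns Σ_{j≠i} y_j into 2y, so 352 = 8y and y = 44.

44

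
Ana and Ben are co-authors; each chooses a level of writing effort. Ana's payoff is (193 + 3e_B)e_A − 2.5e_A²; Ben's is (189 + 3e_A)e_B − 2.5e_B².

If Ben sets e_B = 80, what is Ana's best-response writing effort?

Expanding Ana's payoff: 193e_A + 3e_Be_A − 2.5e_A².
∂π/∂e_A = 193 + 3e_B − 5e_A = 0, so e_A = 38.6 + 0.6e_B.
At e_B = 80: e_A = 38.6 + 0.6·80 = 86.6.

86.6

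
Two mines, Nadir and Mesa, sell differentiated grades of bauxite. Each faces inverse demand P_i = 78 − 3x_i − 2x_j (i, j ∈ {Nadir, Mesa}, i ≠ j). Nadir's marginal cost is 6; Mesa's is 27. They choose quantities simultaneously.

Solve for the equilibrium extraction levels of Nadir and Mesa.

Mine Nadir's profit: π = x_{Nadir}(78 − 3x_{Nadir} − 2x_{Mesa}) − 6x_{Nadir}.
∂π/∂x_{Nadir} = 72 − 6x_{Nadir} − 2x_{Mesa} = 0 ⇒ x_{Nadir} = 12 − (1/3)x_{Mesa}.
Similarly x_{Mesa} = 8.5 − (1/3)x_{Nadir}.
Plugging x_{Mesa} into Nadir's best response: x_{Nadir} = 12 − (1/3)(8.5 − (1/3)x_{Nadir}) ⇒ (8/9)x_{Nadir} = 55/6, so x_{Nadir} = 10.3125.
Then x_{Mesa} = 8.5 − (1/3)·10.3125 = 5.0625.

10.3125, 5.0625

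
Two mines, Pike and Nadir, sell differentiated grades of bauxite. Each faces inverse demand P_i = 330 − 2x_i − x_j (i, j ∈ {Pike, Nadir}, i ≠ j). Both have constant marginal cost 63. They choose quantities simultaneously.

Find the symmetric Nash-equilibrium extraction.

Mine Pike's profit: π = x_{Pike}(330 − 2x_{Pike} − x_{Nadir}) − 63x_{Pike}.
∂π/∂x_{Pike} = 267 − 4x_{Pike} − x_{Nadir} = 0 ⇒ x_{Pike} = 66.75 − 0.25x_{Nadir}.
Setting x_{Pike} = x_{Nadir} in the reaction function: x_{Pike} = 66.75 − 0.25x_{Pike}, so x_{Pike} = 66.75 / 1.25 = 53.4.

53.4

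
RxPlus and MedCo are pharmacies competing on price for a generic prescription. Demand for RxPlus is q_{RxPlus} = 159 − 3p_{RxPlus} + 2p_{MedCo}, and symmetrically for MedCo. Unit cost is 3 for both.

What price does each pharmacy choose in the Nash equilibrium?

42

RxPlus's profit: π = (p_{RxPlus} − 3)(159 − 3p_{RxPlus} + 2p_{MedCo}).
∂π/∂p_{RxPlus} = 168 − 6p_{RxPlus} + 2p_{MedCo} = 0 ⇒ p_{RxPlus} = 28 + (1/3)p_{MedCo}.
The game is symmetric, so in equilibrium p_{MedCo} = p_{RxPlus}: the reaction function gives (2/3)p_{RxPlus} = 28, hence p_{RxPlus} = 42.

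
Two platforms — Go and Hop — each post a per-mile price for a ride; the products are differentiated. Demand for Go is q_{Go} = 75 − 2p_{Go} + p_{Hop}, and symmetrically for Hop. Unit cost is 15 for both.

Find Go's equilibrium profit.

800

Go's profit: π = (p_{Go} − 15)(75 − 2p_{Go} + p_{Hop}).
∂π/∂p_{Go} = 105 − 4p_{Go} + p_{Hop} = 0 ⇒ p_{Go} = 26.25 + 0.25p_{Hop}.
The game is symmetric, so in equilibrium p_{Hop} = p_{Go}: the reaction function gives 0.75p_{Go} = 26.25, hence p_{Go} = 35.
q_{Go} = 75 − 2·35 + 35 = 40.
Profit = (35 − 15)·40 = 800.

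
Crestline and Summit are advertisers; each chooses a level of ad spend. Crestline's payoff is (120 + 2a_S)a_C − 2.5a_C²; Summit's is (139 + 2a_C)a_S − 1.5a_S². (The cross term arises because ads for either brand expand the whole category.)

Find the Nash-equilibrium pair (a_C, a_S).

Expanding Crestline's payoff: 120a_C + 2a_Sa_C − 2.5a_C².
∂π/∂a_C = 120 + 2a_S − 5a_C = 0, so a_C = 24 + 0.4a_S.
Likewise for Summit: a_S = 139/3 + (2/3)a_C.
Substituting the second reaction function into the first: a_C = 24 + 0.4(139/3 + (2/3)a_C), which gives (11/15)a_C = 638/15 ⇒ a_C = 58.
Then a_S = 139/3 + (2/3)·58 = 85.

58, 85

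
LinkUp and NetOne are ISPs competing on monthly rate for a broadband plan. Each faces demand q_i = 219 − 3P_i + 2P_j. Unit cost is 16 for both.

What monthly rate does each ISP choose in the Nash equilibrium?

LinkUp's profit: π = (P_{LinkUp} − 16)(219 − 3P_{LinkUp} + 2P_{NetOne}).
∂π/∂P_{LinkUp} = 267 − 6P_{LinkUp} + 2P_{NetOne} = 0 ⇒ P_{LinkUp} = 44.5 + (1/3)P_{NetOne}.
The game is symmetric, so in equilibrium P_{NetOne} = P_{LinkUp}: the reaction function gives (2/3)P_{LinkUp} = 44.5, hence P_{LinkUp} = 66.75.

66.75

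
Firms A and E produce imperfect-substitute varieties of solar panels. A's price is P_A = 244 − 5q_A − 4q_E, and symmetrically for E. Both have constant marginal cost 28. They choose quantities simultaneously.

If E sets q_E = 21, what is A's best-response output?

Firm A's profit: π = q_A(244 − 5q_A − 4q_E) − 28q_A.
∂π/∂q_A = 216 − 10q_A − 4q_E = 0 ⇒ q_A = 21.6 − 0.4q_E.
At q_E = 21: q_A = 21.6 − 0.4·21 = 13.2.

13.2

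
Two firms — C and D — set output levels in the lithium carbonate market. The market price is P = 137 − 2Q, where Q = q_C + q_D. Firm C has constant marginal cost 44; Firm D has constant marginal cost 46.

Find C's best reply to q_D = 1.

Firm C's profit: π = q_C(137 − 2(q_C + q_D)) − 44q_C.
∂π/∂q_C = 93 − 4q_C − 2q_D = 0, so q_C = 23.25 − 0.5q_D.
At q_D = 1: q_C = 23.25 − 0.5·1 = 22.75.

22.75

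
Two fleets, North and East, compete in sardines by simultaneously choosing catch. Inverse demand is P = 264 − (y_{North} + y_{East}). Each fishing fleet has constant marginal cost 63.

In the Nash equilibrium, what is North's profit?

4489

Fishing fleet North's profit: π = y_{North}(264 − (y_{North} + y_{East})) − 63y_{North}.
∂π/∂y_{North} = 201 − 2y_{North} − y_{East} = 0, so y_{North} = 100.5 − 0.5y_{East}.
Setting y_{North} = y_{East} in the reaction function: y_{North} = 100.5 − 0.5y_{North}, so y_{North} = 100.5 / 1.5 = 67.
Price P = 264 − 134 = 130.
North's profit: (130 − 63)·67 = 4489.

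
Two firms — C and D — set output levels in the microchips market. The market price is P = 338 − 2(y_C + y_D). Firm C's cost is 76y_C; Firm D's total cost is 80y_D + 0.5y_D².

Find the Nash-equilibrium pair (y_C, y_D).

Firm C's profit: π = y_C(338 − 2(y_C + y_D)) − 76y_C.
∂π/∂y_C = 262 − 4y_C − 2y_D = 0, so y_C = 65.5 − 0.5y_D.
For D: ∂π/∂y_D = 258 − 5y_D − 2y_C = 0 ⇒ y_D = 51.6 − 0.4y_C.
Plugging y_D into C's best response: y_C = 65.5 − 0.5(51.6 − 0.4y_C) ⇒ 0.8y_C = 39.7, so y_C = 49.625.
Then y_D = 51.6 − 0.4·49.625 = 31.75.

49.625, 31.75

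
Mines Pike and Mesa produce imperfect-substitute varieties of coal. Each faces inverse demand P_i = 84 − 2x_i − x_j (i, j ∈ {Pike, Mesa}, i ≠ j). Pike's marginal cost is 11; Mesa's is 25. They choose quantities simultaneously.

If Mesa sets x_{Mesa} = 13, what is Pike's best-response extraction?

Mine Pike's profit: π = x_{Pike}(84 − 2x_{Pike} − x_{Mesa}) − 11x_{Pike}.
∂π/∂x_{Pike} = 73 − 4x_{Pike} − x_{Mesa} = 0 ⇒ x_{Pike} = 18.25 − 0.25x_{Mesa}.
At x_{Mesa} = 13: x_{Pike} = 18.25 − 0.25·13 = 15.

15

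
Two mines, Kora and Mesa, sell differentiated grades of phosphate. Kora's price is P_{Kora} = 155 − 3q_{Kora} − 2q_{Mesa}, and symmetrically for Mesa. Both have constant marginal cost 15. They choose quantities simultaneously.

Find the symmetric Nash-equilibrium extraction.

Mine Kora's profit: π = q_{Kora}(155 − 3q_{Kora} − 2q_{Mesa}) − 15q_{Kora}.
∂π/∂q_{Kora} = 140 − 6q_{Kora} − 2q_{Mesa} = 0 ⇒ q_{Kora} = 70/3 − (1/3)q_{Mesa}.
By symmetry q_{Mesa} = q_{Kora}; substituting into the reaction function, (4/3)q_{Kora} = 70/3 and q_{Kora} = 17.5.

17.5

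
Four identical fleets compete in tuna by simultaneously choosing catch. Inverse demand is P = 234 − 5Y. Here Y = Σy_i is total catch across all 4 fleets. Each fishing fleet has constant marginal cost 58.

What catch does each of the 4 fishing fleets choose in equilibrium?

7.04

A representative fishing fleet's profit is π_i = y_i(234 − 5Y) − 58y_i, with Y = y_i + Σ_{j≠i} y_j.
First-order condition: 176 − 10y_i − 5Σ_{j≠i} y_j = 0.
With identical fishing fleets, set every y_j = y: then 176 − 10y − 15y = 0, i.e. y = 176/25 = 7.04.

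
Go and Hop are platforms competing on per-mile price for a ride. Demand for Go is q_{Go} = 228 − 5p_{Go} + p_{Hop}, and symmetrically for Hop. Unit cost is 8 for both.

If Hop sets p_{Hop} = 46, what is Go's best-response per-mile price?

Go's profit: π = (p_{Go} − 8)(228 − 5p_{Go} + p_{Hop}).
∂π/∂p_{Go} = 268 − 10p_{Go} + p_{Hop} = 0 ⇒ p_{Go} = 26.8 + 0.1p_{Hop}.
At p_{Hop} = 46: p_{Go} = 26.8 + 0.1·46 = 31.4.

31.4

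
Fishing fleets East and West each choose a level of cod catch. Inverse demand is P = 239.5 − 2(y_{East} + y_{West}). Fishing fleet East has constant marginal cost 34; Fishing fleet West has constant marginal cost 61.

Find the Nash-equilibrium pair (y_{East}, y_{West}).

Fishing fleet East's profit: π = y_{East}(239.5 − 2(y_{East} + y_{West})) − 34y_{East}.
∂π/∂y_{East} = 205.5 − 4y_{East} − 2y_{West} = 0, so y_{East} = 51.375 − 0.5y_{West}.
By the same steps for West: y_{West} = 44.625 − 0.5y_{East}.
Solving the two reaction functions simultaneously: (1 − (−0.5)(−0.5))y_{East} = 51.375 − 0.5·44.625, so 0.75y_{East} = 29.0625 and y_{East} = 38.75.
Then y_{West} = 44.625 − 0.5·38.75 = 25.25.

38.75, 25.25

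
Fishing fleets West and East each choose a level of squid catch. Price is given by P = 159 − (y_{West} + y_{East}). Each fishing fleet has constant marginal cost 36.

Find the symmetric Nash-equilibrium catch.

41

Fishing fleet West's profit: π = y_{West}(159 − (y_{West} + y_{East})) − 36y_{West}.
∂π/∂y_{West} = 123 − 2y_{West} − y_{East} = 0, so y_{West} = 61.5 − 0.5y_{East}.
The game is symmetric, so in equilibrium y_{East} = y_{West}: the reaction function gives 1.5y_{West} = 61.5, hence y_{West} = 41.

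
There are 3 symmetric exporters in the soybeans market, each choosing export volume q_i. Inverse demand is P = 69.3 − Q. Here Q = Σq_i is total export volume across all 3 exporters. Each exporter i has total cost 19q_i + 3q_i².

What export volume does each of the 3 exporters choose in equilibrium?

5.03

A representative exporter's profit is π_i = q_i(69.3 − Q) − 19q_i − 3q_i², with Q = q_i + Σ_{j≠i} q_j.
First-order condition: 50.3 − 8q_i − Σ_{j≠i} q_j = 0.
In a symmetric equilibrium every exporter chooses the same q, so Σ_{j≠i} q_j = 2q. The condition becomes 50.3 − 10q = 0, giving q = 50.3/10 = 5.03.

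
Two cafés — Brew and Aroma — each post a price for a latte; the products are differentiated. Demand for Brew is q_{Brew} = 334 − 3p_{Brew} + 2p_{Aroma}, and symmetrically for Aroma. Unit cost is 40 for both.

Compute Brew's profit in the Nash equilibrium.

16206.75

Brew's profit: π = (p_{Brew} − 40)(334 − 3p_{Brew} + 2p_{Aroma}).
∂π/∂p_{Brew} = 454 − 6p_{Brew} + 2p_{Aroma} = 0 ⇒ p_{Brew} = 227/3 + (1/3)p_{Aroma}.
By symmetry p_{Aroma} = p_{Brew}; substituting into the reaction function, (2/3)p_{Brew} = 227/3 and p_{Brew} = 113.5.
q_{Brew} = 334 − 3·113.5 + 2·113.5 = 220.5.
Profit = (113.5 − 40)·220.5 = 16206.75.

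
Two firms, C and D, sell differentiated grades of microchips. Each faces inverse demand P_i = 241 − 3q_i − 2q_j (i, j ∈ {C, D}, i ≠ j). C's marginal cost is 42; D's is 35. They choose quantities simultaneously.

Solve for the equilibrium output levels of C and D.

Firm C's profit: π = q_C(241 − 3q_C − 2q_D) − 42q_C.
∂π/∂q_C = 199 − 6q_C − 2q_D = 0 ⇒ q_C = 199/6 − (1/3)q_D.
Similarly q_D = 103/3 − (1/3)q_C.
Substituting the second reaction function into the first: q_C = 199/6 − (1/3)(103/3 − (1/3)q_C), which gives (8/9)q_C = 391/18 ⇒ q_C = 24.4375.
Then q_D = 103/3 − (1/3)·24.4375 = 26.1875.

24.4375, 26.1875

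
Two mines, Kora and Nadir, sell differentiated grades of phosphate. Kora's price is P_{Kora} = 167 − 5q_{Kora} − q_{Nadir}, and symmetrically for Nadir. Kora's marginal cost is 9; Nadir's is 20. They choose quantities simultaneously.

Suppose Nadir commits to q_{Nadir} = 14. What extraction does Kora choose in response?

14.4

Mine Kora's profit: π = q_{Kora}(167 − 5q_{Kora} − q_{Nadir}) − 9q_{Kora}.
∂π/∂q_{Kora} = 158 − 10q_{Kora} − q_{Nadir} = 0 ⇒ q_{Kora} = 15.8 − 0.1q_{Nadir}.
At q_{Nadir} = 14: q_{Kora} = 15.8 − 0.1·14 = 14.4.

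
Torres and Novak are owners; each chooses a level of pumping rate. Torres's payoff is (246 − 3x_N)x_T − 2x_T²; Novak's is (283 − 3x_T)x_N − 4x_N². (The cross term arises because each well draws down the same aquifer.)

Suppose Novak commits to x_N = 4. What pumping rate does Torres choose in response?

58.5

Expanding Torres's payoff: 246x_T − 3x_Nx_T − 2x_T².
∂π/∂x_T = 246 − 3x_N − 4x_T = 0, so x_T = 61.5 − 0.75x_N.
At x_N = 4: x_T = 61.5 − 0.75·4 = 58.5.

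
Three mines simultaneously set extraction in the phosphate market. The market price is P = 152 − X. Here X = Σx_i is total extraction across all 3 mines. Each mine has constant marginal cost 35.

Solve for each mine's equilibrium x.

A representative mine's profit is π_i = x_i(152 − X) − 35x_i, with X = x_i + Σ_{j≠i} x_j.
First-order condition: 117 − 2x_i − Σ_{j≠i} x_j = 0.
With identical mines, set every x_j = x: then 117 − 2x − 2x = 0, i.e. x = 117/4 = 29.25.

29.25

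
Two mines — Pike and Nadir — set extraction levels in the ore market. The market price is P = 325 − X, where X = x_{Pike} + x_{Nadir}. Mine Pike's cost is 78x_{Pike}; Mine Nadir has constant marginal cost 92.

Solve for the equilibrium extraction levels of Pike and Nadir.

Mine Pike's profit: π = x_{Pike}(325 − (x_{Pike} + x_{Nadir})) − 78x_{Pike}.
∂π/∂x_{Pike} = 247 − 2x_{Pike} − x_{Nadir} = 0, so x_{Pike} = 123.5 − 0.5x_{Nadir}.
By the same steps for Nadir: x_{Nadir} = 116.5 − 0.5x_{Pike}.
Substituting the second reaction function into the first: x_{Pike} = 123.5 − 0.5(116.5 − 0.5x_{Pike}), which gives 0.75x_{Pike} = 65.25 ⇒ x_{Pike} = 87.
Then x_{Nadir} = 116.5 − 0.5·87 = 73.

87, 73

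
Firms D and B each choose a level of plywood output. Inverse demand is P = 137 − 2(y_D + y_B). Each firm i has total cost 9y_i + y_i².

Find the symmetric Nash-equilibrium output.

16

Firm D's profit: π = y_D(137 − 2(y_D + y_B)) − 9y_D − y_D².
∂π/∂y_D = 128 − 6y_D − 2y_B = 0, so y_D = 64/3 − (1/3)y_B.
The game is symmetric, so in equilibrium y_B = y_D: the reaction function gives (4/3)y_D = 64/3, hence y_D = 16.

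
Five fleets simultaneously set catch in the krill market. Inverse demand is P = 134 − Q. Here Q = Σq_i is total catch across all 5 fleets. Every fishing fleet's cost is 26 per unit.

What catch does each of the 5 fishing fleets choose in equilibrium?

A representative fishing fleet's profit is π_i = q_i(134 − Q) − 26q_i, with Q = q_i + Σ_{j≠i} q_j.
First-order condition: 108 − 2q_i − Σ_{j≠i} q_j = 0.
Imposing symmetry (q_j = q for all j) turns Σ_{j≠i} q_j into 4q, so 108 = 6q and q = 18.

18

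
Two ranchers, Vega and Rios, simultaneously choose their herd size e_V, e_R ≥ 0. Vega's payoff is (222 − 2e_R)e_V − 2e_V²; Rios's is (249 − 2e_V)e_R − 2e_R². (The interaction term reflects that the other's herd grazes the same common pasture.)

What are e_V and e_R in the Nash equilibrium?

Expanding Vega's payoff: 222e_V − 2e_Re_V − 2e_V².
∂π/∂e_V = 222 − 2e_R − 4e_V = 0, so e_V = 55.5 − 0.5e_R.
Likewise for Rios: e_R = 62.25 − 0.5e_V.
Substituting the second reaction function into the first: e_V = 55.5 − 0.5(62.25 − 0.5e_V), which gives 0.75e_V = 24.375 ⇒ e_V = 32.5.
Then e_R = 62.25 − 0.5·32.5 = 46.

32.5, 46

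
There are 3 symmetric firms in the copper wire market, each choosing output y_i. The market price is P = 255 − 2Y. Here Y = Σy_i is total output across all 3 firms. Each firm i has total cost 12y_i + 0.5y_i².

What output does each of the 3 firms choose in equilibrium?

A representative firm's profit is π_i = y_i(255 − 2Y) − 12y_i − 0.5y_i², with Y = y_i + Σ_{j≠i} y_j.
First-order condition: 243 − 5y_i − 2Σ_{j≠i} y_j = 0.
In a symmetric equilibrium every firm chooses the same y, so Σ_{j≠i} y_j = 2y. The condition becomes 243 − 9y = 0, giving y = 243/9 = 27.

27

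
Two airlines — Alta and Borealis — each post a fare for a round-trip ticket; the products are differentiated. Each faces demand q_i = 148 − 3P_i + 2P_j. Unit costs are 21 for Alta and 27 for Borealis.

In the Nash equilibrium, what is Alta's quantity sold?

98.625

Alta's profit: π = (P_{Alta} − 21)(148 − 3P_{Alta} + 2P_{Borealis}).
∂π/∂P_{Alta} = 211 − 6P_{Alta} + 2P_{Borealis} = 0 ⇒ P_{Alta} = 211/6 + (1/3)P_{Borealis}.
Similarly P_{Borealis} = 229/6 + (1/3)P_{Alta}.
Solving the two reaction functions simultaneously: (1 − (1/3)(1/3))P_{Alta} = 211/6 + (1/3)·(229/6), so (8/9)P_{Alta} = 431/9 and P_{Alta} = 53.875.
Then P_{Borealis} = 229/6 + (1/3)·53.875 = 56.125.
q_{Alta} = 148 − 3·53.875 + 2·56.125 = 98.625.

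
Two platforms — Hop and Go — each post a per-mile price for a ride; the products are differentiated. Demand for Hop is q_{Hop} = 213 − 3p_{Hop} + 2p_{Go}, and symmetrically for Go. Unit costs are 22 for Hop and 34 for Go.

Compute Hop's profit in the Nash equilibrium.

Hop's profit: π = (p_{Hop} − 22)(213 − 3p_{Hop} + 2p_{Go}).
∂π/∂p_{Hop} = 279 − 6p_{Hop} + 2p_{Go} = 0 ⇒ p_{Hop} = 46.5 + (1/3)p_{Go}.
Similarly p_{Go} = 52.5 + (1/3)p_{Hop}.
Solving the two reaction functions simultaneously: (1 − (1/3)(1/3))p_{Hop} = 46.5 + (1/3)·52.5, so (8/9)p_{Hop} = 64 and p_{Hop} = 72.
Then p_{Go} = 52.5 + (1/3)·72 = 76.5.
q_{Hop} = 213 − 3·72 + 2·76.5 = 150.
Profit = (72 − 22)·150 = 7500.

7500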